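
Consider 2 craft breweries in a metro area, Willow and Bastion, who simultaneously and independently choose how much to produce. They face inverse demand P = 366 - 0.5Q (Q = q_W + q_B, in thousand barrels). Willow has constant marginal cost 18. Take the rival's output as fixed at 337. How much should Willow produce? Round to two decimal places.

With the rival's output fixed at 337, Willow's profit is π_W = (366 - (1/2)·337 - (1/2)q_W)q_W - (18q_W) = (395/2 - (1/2)q_W)q_W - (18q_W).
∂π_W/∂q_W = 359/2 - q_W = 0, so q_W = 359/2.

179.50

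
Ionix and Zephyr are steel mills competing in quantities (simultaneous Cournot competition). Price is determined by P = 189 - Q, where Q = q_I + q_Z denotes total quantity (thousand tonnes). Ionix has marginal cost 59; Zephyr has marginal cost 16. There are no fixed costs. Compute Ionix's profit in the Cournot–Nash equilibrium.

841

Ionix's profit: π_I = (189 - Q)q_I - (59q_I). Setting ∂π_I/∂q_I = 0: 130 - 2q_I - (q_Z) = 0.
Zephyr's profit: π_Z = (189 - Q)q_Z - (16q_Z). Setting ∂π_Z/∂q_Z = 0: 173 - 2q_Z - (q_I) = 0.
Best responses: q_I = (130 - q_Z)/2, q_Z = (173 - q_I)/2.
Solving the pair: q_I = 29, q_Z = 72.
Price P = 189 - 101 = 88.
Ionix's profit: (88 - 59)·29 = 841.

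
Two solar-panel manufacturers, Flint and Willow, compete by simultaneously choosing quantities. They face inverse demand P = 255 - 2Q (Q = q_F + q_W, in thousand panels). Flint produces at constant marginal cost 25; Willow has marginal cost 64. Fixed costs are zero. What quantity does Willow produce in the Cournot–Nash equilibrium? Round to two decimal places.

Flint's profit: π_F = (255 - 2Q)q_F - (25q_F). Setting ∂π_F/∂q_F = 0: 230 - 4q_F - 2(q_W) = 0.
Willow's first-order condition: 191 - 4q_W - 2(q_F) = 0.
So q_F = (230 - 2q_W)/4 and q_W = (191 - 2q_F)/4.
Solving the pair: q_F = 269/6, q_W = 76/3.

25.33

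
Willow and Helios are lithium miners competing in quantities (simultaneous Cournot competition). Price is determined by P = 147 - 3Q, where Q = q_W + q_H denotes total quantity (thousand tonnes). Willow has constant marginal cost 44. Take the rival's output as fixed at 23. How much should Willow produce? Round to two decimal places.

With the rival's output fixed at 23, Willow's profit is π_W = (147 - 3·23 - 3q_W)q_W - (44q_W) = (78 - 3q_W)q_W - (44q_W).
∂π_W/∂q_W = 34 - 6q_W = 0, so q_W = 17/3.

5.67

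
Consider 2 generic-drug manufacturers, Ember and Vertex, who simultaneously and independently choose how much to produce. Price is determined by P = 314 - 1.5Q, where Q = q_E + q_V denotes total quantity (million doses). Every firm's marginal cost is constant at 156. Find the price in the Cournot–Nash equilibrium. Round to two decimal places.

208.67

Each firm earns π_i = (314 - 1.5Q)q_i - 156q_i.
First-order condition (treating rivals' output as given): 158 - 3q_i - (3/2)q_j = 0.
With identical firms every q_j equals q_i, so q_j = q_i and 158 = (9/2)q_i, giving q_i = 316/9.
Total output Q = 632/9, so price P = 314 - (3/2)·(632/9) = 626/3.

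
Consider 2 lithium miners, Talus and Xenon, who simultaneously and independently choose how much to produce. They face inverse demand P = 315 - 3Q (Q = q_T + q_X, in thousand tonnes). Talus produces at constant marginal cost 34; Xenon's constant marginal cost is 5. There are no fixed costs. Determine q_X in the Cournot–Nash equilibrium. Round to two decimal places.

37.67

Talus's profit: π_T = (315 - 3Q)q_T - (34q_T). Setting ∂π_T/∂q_T = 0: 281 - 6q_T - 3(q_X) = 0.
Xenon's first-order condition: 310 - 6q_X - 3(q_T) = 0.
Rearranging gives the reaction functions q_T = (281 - 3q_X)/6 and q_X = (310 - 3q_T)/6.
Substituting one into the other gives q_T = 28 and q_X = 113/3.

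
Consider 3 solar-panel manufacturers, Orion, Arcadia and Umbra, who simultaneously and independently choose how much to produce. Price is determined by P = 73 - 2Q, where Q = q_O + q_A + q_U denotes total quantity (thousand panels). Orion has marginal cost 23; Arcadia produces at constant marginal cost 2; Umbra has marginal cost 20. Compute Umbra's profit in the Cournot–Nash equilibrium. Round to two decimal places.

45.13

Orion's profit: π_O = (73 - 2Q)q_O - (23q_O). Setting ∂π_O/∂q_O = 0: 50 - 4q_O - 2(q_A + q_U) = 0.
Arcadia's profit: π_A = (73 - 2Q)q_A - (2q_A). Setting ∂π_A/∂q_A = 0: 71 - 4q_A - 2(q_O + q_U) = 0.
Umbra's first-order condition: 53 - 4q_U - 2(q_O + q_A) = 0.
Adding the 3 first-order conditions: 174 − 8Q = 0, so Q = 87/4.
Back-substituting: q_O = (50 − 87/2)/2 = 13/4, q_A = (71 − 87/2)/2 = 55/4, q_U = (53 − 87/2)/2 = 19/4.
Price P = 73 - 2·(87/4) = 59/2.
Umbra's profit: (59/2 - 20)·(19/4) = 361/8.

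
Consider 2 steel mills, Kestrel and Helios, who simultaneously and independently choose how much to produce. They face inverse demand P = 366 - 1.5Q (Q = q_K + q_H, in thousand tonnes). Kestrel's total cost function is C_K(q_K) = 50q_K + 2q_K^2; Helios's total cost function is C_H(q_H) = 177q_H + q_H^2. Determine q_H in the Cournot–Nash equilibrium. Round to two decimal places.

Kestrel's profit: π_K = (366 - 1.5Q)q_K - (50q_K + 2q_K²). Setting ∂π_K/∂q_K = 0: 316 - 7q_K - (3/2)(q_H) = 0.
Helios's first-order condition: 189 - 5q_H - (3/2)(q_K) = 0.
Best responses: q_K = (316 - (3/2)q_H)/7, q_H = (189 - (3/2)q_K)/5.
Solving the pair: q_K = 39.5878, q_H = 25.9237.

25.92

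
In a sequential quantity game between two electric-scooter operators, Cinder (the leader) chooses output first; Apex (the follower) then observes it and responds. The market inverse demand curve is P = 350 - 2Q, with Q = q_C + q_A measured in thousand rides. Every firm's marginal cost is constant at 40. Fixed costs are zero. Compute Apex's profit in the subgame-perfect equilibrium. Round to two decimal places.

3003.13

The follower Apex best-responds to any q_C: π_A = (350 - 2Q)q_A - 40q_A.
Setting the follower's marginal profit to zero, 310 - 2q_C - 4q_A = 0, i.e. q_A = (310 - 2q_C)/4.
Cinder substitutes q_A(q_C) into its own profit: π_C = q_C(350 - 2q_C - (310 - 2q_C)/2) - 40q_C = (195 - q_C)q_C - 40q_C.
The leader's first-order condition 155 - 2q_C = 0 yields q_C = 155/2.
Then q_A = (310 - 2·(155/2))/4 = 155/4.
Price P = 350 - 2·(465/4) = 235/2.
Apex's profit: (235/2 - 40)·(155/4) = 3003.1250.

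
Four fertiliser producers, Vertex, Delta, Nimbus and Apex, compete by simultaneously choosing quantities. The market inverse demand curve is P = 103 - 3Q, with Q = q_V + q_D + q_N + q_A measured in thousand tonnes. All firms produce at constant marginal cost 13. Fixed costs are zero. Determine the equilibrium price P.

31

Each firm earns π_i = (103 - 3Q)q_i - 13q_i.
Setting ∂π_i/∂q_i = 0 with rivals' quantities fixed: 90 - 6q_i - 3·Σ_{j≠i} q_j = 0.
By symmetry each firm produces the same amount; substituting Σ_{j≠i} q_j = 3q_i yields q_i = 90/15 = 6.
Total output Q = 24, so price P = 103 - 3·24 = 31.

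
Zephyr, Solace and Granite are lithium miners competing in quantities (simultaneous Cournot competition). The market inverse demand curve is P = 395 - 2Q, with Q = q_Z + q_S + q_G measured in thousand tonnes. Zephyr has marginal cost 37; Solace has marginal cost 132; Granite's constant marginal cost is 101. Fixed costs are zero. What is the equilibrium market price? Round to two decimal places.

166.25

Zephyr's profit: π_Z = (395 - 2Q)q_Z - (37q_Z). Setting ∂π_Z/∂q_Z = 0: 358 - 4q_Z - 2(q_S + q_G) = 0.
Solace's first-order condition: 263 - 4q_S - 2(q_Z + q_G) = 0.
Granite's profit: π_G = (395 - 2Q)q_G - (101q_G). Setting ∂π_G/∂q_G = 0: 294 - 4q_G - 2(q_Z + q_S) = 0.
Summing all 3 equations gives 915 − 8Q = 0, hence Q = 915/8.
Back-substituting: q_Z = (358 − 915/4)/2 = 517/8, q_S = (263 − 915/4)/2 = 137/8, q_G = (294 − 915/4)/2 = 261/8.
Total output Q = 915/8, so price P = 395 - 2·(915/8) = 665/4.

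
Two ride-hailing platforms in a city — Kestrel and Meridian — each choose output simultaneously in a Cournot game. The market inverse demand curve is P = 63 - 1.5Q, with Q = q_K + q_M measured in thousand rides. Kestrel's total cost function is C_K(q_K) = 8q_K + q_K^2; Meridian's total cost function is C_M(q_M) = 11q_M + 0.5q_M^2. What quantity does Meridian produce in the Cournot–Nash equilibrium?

Kestrel's profit: π_K = (63 - 1.5Q)q_K - (8q_K + q_K²). Setting ∂π_K/∂q_K = 0: 55 - 5q_K - (3/2)(q_M) = 0.
Meridian's first-order condition: 52 - 4q_M - (3/2)(q_K) = 0.
Rearranging gives the reaction functions q_K = (55 - (3/2)q_M)/5 and q_M = (52 - (3/2)q_K)/4.
Substituting one into the other gives q_K = 8 and q_M = 10.

10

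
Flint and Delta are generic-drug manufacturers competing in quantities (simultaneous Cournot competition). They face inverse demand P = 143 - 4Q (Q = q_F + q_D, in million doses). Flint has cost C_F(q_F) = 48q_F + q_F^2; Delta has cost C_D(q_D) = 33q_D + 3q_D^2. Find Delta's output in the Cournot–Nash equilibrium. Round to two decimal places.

5.81

Flint's profit: π_F = (143 - 4Q)q_F - (48q_F + q_F²). Setting ∂π_F/∂q_F = 0: 95 - 10q_F - 4(q_D) = 0.
Delta's profit: π_D = (143 - 4Q)q_D - (33q_D + 3q_D²). Setting ∂π_D/∂q_D = 0: 110 - 14q_D - 4(q_F) = 0.
Best responses: q_F = (95 - 4q_D)/10, q_D = (110 - 4q_F)/14.
Solving the pair: q_F = 445/62, q_D = 180/31.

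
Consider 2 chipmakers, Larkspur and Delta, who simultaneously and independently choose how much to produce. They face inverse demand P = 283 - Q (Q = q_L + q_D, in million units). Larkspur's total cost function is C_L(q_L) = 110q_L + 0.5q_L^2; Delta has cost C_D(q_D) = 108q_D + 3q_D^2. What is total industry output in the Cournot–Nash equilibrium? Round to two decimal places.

67.87

Larkspur's profit: π_L = (283 - Q)q_L - (110q_L + (1/2)q_L²). Setting ∂π_L/∂q_L = 0: 173 - 3q_L - (q_D) = 0.
Delta's first-order condition: 175 - 8q_D - (q_L) = 0.
So q_L = (173 - q_D)/3 and q_D = (175 - q_L)/8.
Substituting one into the other gives q_L = 1209/23 and q_D = 352/23.
Total output Q = 1209/23 + 352/23 = 1561/23.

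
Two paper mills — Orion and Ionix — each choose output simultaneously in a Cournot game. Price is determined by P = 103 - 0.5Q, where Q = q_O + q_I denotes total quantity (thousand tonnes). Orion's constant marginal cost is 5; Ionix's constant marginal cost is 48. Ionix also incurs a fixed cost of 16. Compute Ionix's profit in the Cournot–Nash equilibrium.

Orion's profit: π_O = (103 - 0.5Q)q_O - (5q_O). Setting ∂π_O/∂q_O = 0: 98 - q_O - (1/2)(q_I) = 0.
Ionix's profit: π_I = (103 - 0.5Q)q_I - (48q_I). Setting ∂π_I/∂q_I = 0: 55 - q_I - (1/2)(q_O) = 0.
So q_O = (98 - (1/2)q_I) and q_I = (55 - (1/2)q_O).
Solving the pair: q_O = 94, q_I = 8.
Price P = 103 - (1/2)·102 = 52.
Ionix's profit: (52 - 48)·8 - 16 = 16.

16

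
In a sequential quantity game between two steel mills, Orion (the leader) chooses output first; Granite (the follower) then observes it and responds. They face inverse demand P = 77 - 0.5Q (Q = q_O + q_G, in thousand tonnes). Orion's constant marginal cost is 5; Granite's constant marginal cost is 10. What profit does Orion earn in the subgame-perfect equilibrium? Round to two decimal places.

The follower Granite best-responds to any q_O: π_G = (77 - 0.5Q)q_G - 10q_G.
Setting the follower's marginal profit to zero, 67 - (1/2)q_O - q_G = 0, i.e. q_G = (67 - (1/2)q_O).
Orion substitutes q_G(q_O) into its own profit: π_O = q_O(77 - (1/2)q_O - (67 - (1/2)q_O)/2) - 5q_O = (87/2 - (1/4)q_O)q_O - 5q_O.
Maximising: ∂π_O/∂q_O = 77/2 - (1/2)q_O = 0, giving q_O = 77.
Then q_G = (67 - (1/2)·77) = 57/2.
Price P = 77 - (1/2)·(211/2) = 97/4.
Orion's profit: (97/4 - 5)·77 = 1482.2500.

1482.25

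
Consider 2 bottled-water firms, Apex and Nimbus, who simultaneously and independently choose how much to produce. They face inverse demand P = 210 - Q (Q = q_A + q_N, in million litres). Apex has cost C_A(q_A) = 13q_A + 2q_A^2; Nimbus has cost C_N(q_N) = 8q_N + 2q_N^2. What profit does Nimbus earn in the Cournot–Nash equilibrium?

Apex's profit: π_A = (210 - Q)q_A - (13q_A + 2q_A²). Setting ∂π_A/∂q_A = 0: 197 - 6q_A - (q_N) = 0.
Nimbus's profit: π_N = (210 - Q)q_N - (8q_N + 2q_N²). Setting ∂π_N/∂q_N = 0: 202 - 6q_N - (q_A) = 0.
So q_A = (197 - q_N)/6 and q_N = (202 - q_A)/6.
Substituting one into the other gives q_A = 28 and q_N = 29.
Price P = 210 - 57 = 153.
Nimbus's profit: 153·29 - 8·29 - 2·29² = 2523.

2523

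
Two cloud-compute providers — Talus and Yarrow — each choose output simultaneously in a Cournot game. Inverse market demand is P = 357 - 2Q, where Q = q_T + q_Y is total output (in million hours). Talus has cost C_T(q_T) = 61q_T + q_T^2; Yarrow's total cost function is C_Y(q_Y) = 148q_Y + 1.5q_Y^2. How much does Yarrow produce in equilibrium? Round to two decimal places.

Talus's profit: π_T = (357 - 2Q)q_T - (61q_T + q_T²). Setting ∂π_T/∂q_T = 0: 296 - 6q_T - 2(q_Y) = 0.
Yarrow's profit: π_Y = (357 - 2Q)q_Y - (148q_Y + (3/2)q_Y²). Setting ∂π_Y/∂q_Y = 0: 209 - 7q_Y - 2(q_T) = 0.
Best responses: q_T = (296 - 2q_Y)/6, q_Y = (209 - 2q_T)/7.
Solving the pair: q_T = 827/19, q_Y = 331/19.

17.42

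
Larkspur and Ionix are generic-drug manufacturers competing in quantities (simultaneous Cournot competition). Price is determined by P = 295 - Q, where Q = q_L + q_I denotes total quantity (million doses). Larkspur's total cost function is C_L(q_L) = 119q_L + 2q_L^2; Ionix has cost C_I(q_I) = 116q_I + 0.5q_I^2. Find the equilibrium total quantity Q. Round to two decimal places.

Larkspur's profit: π_L = (295 - Q)q_L - (119q_L + 2q_L²). Setting ∂π_L/∂q_L = 0: 176 - 6q_L - (q_I) = 0.
Ionix's profit: π_I = (295 - Q)q_I - (116q_I + (1/2)q_I²). Setting ∂π_I/∂q_I = 0: 179 - 3q_I - (q_L) = 0.
Rearranging gives the reaction functions q_L = (176 - q_I)/6 and q_I = (179 - q_L)/3.
Solving the pair: q_L = 349/17, q_I = 898/17.
Total output Q = 349/17 + 898/17 = 1247/17.

73.35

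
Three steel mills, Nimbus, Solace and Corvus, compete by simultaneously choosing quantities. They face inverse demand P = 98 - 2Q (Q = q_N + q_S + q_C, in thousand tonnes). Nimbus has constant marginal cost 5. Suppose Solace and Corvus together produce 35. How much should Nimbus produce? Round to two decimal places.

5.75

With rivals' combined output fixed at 35, Nimbus's profit is π_N = (98 - 2·35 - 2q_N)q_N - (5q_N) = (28 - 2q_N)q_N - (5q_N).
∂π_N/∂q_N = 23 - 4q_N = 0, so q_N = 23/4.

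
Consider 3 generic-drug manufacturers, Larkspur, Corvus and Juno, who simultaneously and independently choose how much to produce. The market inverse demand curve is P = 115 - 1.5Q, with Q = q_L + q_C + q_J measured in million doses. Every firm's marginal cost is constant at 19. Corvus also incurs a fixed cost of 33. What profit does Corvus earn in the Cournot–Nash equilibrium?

A representative firm's profit is π_i = q_i(115 - 1.5Q) - 19q_i.
Setting ∂π_i/∂q_i = 0 with rivals' quantities fixed: 96 - 3q_i - (3/2)·Σ_{j≠i} q_j = 0.
With identical firms every q_j equals q_i, so Σ_{j≠i} q_j = 2q_i and 96 = 6q_i, giving q_i = 16.
Price P = 115 - (3/2)·48 = 43.
Corvus's profit: (43 - 19)·16 - 33 = 351.

351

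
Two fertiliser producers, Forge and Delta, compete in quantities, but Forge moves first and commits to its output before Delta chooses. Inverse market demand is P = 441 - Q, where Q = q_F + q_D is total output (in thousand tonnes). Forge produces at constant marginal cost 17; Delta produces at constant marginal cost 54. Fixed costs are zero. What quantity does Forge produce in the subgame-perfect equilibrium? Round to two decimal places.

230.50

Solve by backward induction. Given q_F, the follower Delta maximises π_D = (441 - q_F - q_D)q_D - 54q_D.
∂π_D/∂q_D = 387 - q_F - 2q_D = 0 gives the reaction function q_D = (387 - q_F)/2.
Forge substitutes q_D(q_F) into its own profit: π_F = q_F(441 - q_F - (387 - q_F)/2) - 17q_F = (495/2 - (1/2)q_F)q_F - 17q_F.
The leader's first-order condition 461/2 - q_F = 0 yields q_F = 461/2.
Then q_D = (387 - 461/2)/2 = 313/4.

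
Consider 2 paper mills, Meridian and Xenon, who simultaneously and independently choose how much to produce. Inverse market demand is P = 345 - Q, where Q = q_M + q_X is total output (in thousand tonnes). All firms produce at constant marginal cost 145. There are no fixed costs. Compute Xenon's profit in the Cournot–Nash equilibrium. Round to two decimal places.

Each firm earns π_i = (345 - Q)q_i - 145q_i.
Setting ∂π_i/∂q_i = 0 with rivals' quantities fixed: 200 - 2q_i - q_j = 0.
With identical firms every q_j equals q_i, so q_j = q_i and 200 = 3q_i, giving q_i = 200/3.
Price P = 345 - 400/3 = 635/3.
Xenon's profit: (635/3 - 145)·(200/3) = 4444.4444.

4444.44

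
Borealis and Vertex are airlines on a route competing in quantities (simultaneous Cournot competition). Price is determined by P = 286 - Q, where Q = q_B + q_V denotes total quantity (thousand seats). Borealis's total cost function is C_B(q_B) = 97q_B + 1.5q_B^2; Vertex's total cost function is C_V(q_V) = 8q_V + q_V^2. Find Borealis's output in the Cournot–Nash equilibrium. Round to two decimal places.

25.16

Borealis's profit: π_B = (286 - Q)q_B - (97q_B + (3/2)q_B²). Setting ∂π_B/∂q_B = 0: 189 - 5q_B - (q_V) = 0.
Vertex's first-order condition: 278 - 4q_V - (q_B) = 0.
Rearranging gives the reaction functions q_B = (189 - q_V)/5 and q_V = (278 - q_B)/4.
Solving the pair: q_B = 478/19, q_V = 1201/19.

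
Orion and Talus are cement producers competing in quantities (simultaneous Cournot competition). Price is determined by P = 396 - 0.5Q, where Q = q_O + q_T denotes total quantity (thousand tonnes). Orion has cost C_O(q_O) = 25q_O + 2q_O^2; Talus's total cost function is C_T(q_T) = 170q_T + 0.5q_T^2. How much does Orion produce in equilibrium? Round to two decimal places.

Orion's profit: π_O = (396 - 0.5Q)q_O - (25q_O + 2q_O²). Setting ∂π_O/∂q_O = 0: 371 - 5q_O - (1/2)(q_T) = 0.
Talus's profit: π_T = (396 - 0.5Q)q_T - (170q_T + (1/2)q_T²). Setting ∂π_T/∂q_T = 0: 226 - 2q_T - (1/2)(q_O) = 0.
So q_O = (371 - (1/2)q_T)/5 and q_T = (226 - (1/2)q_O)/2.
Solving the pair: q_O = 64.5128, q_T = 96.8718.

64.51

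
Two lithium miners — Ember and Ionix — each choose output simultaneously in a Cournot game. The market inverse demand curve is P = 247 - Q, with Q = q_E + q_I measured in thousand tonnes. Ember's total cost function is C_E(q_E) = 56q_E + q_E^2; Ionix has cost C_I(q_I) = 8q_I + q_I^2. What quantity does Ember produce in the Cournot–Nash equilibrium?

Ember's profit: π_E = (247 - Q)q_E - (56q_E + q_E²). Setting ∂π_E/∂q_E = 0: 191 - 4q_E - (q_I) = 0.
Ionix's profit: π_I = (247 - Q)q_I - (8q_I + q_I²). Setting ∂π_I/∂q_I = 0: 239 - 4q_I - (q_E) = 0.
Rearranging gives the reaction functions q_E = (191 - q_I)/4 and q_I = (239 - q_E)/4.
Solving the pair: q_E = 35, q_I = 51.

35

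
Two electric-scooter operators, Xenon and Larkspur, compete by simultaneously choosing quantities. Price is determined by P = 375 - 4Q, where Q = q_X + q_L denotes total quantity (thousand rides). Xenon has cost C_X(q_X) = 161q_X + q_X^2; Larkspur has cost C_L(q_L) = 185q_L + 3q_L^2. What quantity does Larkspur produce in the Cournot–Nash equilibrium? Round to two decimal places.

8.42

Xenon's profit: π_X = (375 - 4Q)q_X - (161q_X + q_X²). Setting ∂π_X/∂q_X = 0: 214 - 10q_X - 4(q_L) = 0.
Larkspur's first-order condition: 190 - 14q_L - 4(q_X) = 0.
So q_X = (214 - 4q_L)/10 and q_L = (190 - 4q_X)/14.
Solving the pair: q_X = 559/31, q_L = 261/31.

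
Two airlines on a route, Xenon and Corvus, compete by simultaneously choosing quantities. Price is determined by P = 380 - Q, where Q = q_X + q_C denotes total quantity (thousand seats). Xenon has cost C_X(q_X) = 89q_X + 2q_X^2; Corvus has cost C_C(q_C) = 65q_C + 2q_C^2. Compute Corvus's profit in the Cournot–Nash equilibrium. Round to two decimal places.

6261.55

Xenon's profit: π_X = (380 - Q)q_X - (89q_X + 2q_X²). Setting ∂π_X/∂q_X = 0: 291 - 6q_X - (q_C) = 0.
Corvus's first-order condition: 315 - 6q_C - (q_X) = 0.
Best responses: q_X = (291 - q_C)/6, q_C = (315 - q_X)/6.
Solving the pair: q_X = 1431/35, q_C = 1599/35.
Price P = 380 - 606/7 = 293.4286.
Corvus's profit: 293.4286·(1599/35) - 65·(1599/35) - 2(1599/35)² = 6261.5535.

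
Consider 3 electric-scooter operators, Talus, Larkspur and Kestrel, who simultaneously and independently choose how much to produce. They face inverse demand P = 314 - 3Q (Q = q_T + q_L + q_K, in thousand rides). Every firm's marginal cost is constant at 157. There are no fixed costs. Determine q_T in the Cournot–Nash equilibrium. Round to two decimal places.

A representative firm's profit is π_i = q_i(314 - 3Q) - 157q_i.
Setting ∂π_i/∂q_i = 0 with rivals' quantities fixed: 157 - 6q_i - 3·Σ_{j≠i} q_j = 0.
By symmetry each firm produces the same amount; substituting Σ_{j≠i} q_j = 2q_i yields q_i = 157/12.

13.08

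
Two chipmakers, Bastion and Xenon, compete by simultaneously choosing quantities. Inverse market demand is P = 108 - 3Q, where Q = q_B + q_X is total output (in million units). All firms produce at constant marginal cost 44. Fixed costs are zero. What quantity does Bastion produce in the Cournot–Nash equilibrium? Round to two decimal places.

Each firm earns π_i = (108 - 3Q)q_i - 44q_i.
Setting ∂π_i/∂q_i = 0 with rivals' quantities fixed: 64 - 6q_i - 3q_j = 0.
By symmetry each firm produces the same amount; substituting q_j = q_i yields q_i = 64/9.

7.11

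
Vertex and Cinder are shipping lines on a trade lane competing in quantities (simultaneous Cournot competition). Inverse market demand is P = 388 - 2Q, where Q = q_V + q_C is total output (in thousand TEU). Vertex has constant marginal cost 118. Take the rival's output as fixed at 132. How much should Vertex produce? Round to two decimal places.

With the rival's output fixed at 132, Vertex's profit is π_V = (388 - 2·132 - 2q_V)q_V - (118q_V) = (124 - 2q_V)q_V - (118q_V).
∂π_V/∂q_V = 6 - 4q_V = 0, so q_V = 3/2.

1.50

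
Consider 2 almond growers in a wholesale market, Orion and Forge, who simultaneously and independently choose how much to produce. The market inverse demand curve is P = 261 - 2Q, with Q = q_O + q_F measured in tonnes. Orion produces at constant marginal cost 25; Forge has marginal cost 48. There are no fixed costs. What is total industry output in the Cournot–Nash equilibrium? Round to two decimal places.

74.83

Orion's profit: π_O = (261 - 2Q)q_O - (25q_O). Setting ∂π_O/∂q_O = 0: 236 - 4q_O - 2(q_F) = 0.
Forge's profit: π_F = (261 - 2Q)q_F - (48q_F). Setting ∂π_F/∂q_F = 0: 213 - 4q_F - 2(q_O) = 0.
So q_O = (236 - 2q_F)/4 and q_F = (213 - 2q_O)/4.
Substituting one into the other gives q_O = 259/6 and q_F = 95/3.
Total output Q = 259/6 + 95/3 = 449/6.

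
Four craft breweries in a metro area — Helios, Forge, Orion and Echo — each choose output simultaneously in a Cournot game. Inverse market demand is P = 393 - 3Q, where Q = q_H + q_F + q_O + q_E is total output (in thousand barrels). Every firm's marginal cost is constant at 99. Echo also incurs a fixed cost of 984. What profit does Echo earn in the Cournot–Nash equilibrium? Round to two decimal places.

A representative firm's profit is π_i = q_i(393 - 3Q) - 99q_i.
Setting ∂π_i/∂q_i = 0 with rivals' quantities fixed: 294 - 6q_i - 3·Σ_{j≠i} q_j = 0.
By symmetry each firm produces the same amount; substituting Σ_{j≠i} q_j = 3q_i yields q_i = 294/15 = 98/5.
Price P = 393 - 3·(392/5) = 789/5.
Echo's profit: (789/5 - 99)·(98/5) - 984 = 168.4800.

168.48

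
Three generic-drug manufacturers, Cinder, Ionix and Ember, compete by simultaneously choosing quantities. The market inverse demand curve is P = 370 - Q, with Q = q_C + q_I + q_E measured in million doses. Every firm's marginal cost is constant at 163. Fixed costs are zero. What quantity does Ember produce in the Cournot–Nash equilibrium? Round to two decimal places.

A representative firm's profit is π_i = q_i(370 - Q) - 163q_i.
Setting ∂π_i/∂q_i = 0 with rivals' quantities fixed: 207 - 2q_i - Σ_{j≠i} q_j = 0.
By symmetry each firm produces the same amount; substituting Σ_{j≠i} q_j = 2q_i yields q_i = 207/4.

51.75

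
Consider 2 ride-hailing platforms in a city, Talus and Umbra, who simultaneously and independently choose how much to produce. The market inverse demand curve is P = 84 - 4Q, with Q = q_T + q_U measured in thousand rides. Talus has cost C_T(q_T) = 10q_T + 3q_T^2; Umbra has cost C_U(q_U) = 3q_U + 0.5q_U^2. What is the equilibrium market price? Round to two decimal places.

41.09

Talus's profit: π_T = (84 - 4Q)q_T - (10q_T + 3q_T²). Setting ∂π_T/∂q_T = 0: 74 - 14q_T - 4(q_U) = 0.
Umbra's profit: π_U = (84 - 4Q)q_U - (3q_U + (1/2)q_U²). Setting ∂π_U/∂q_U = 0: 81 - 9q_U - 4(q_T) = 0.
So q_T = (74 - 4q_U)/14 and q_U = (81 - 4q_T)/9.
Solving the pair: q_T = 171/55, q_U = 419/55.
Total output Q = 118/11, so price P = 84 - 4·(118/11) = 452/11.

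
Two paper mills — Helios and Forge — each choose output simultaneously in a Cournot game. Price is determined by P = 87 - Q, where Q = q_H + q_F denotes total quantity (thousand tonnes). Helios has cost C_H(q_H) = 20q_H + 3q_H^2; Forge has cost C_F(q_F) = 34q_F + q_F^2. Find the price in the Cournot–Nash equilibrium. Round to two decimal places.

68.55

Helios's profit: π_H = (87 - Q)q_H - (20q_H + 3q_H²). Setting ∂π_H/∂q_H = 0: 67 - 8q_H - (q_F) = 0.
Forge's profit: π_F = (87 - Q)q_F - (34q_F + q_F²). Setting ∂π_F/∂q_F = 0: 53 - 4q_F - (q_H) = 0.
Rearranging gives the reaction functions q_H = (67 - q_F)/8 and q_F = (53 - q_H)/4.
Substituting one into the other gives q_H = 215/31 and q_F = 357/31.
Total output Q = 572/31, so price P = 87 - 572/31 = 68.5484.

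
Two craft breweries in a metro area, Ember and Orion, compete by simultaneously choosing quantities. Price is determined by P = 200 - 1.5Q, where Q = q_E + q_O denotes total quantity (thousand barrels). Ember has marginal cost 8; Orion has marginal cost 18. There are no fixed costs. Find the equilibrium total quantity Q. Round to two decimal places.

83.11

Ember's profit: π_E = (200 - 1.5Q)q_E - (8q_E). Setting ∂π_E/∂q_E = 0: 192 - 3q_E - (3/2)(q_O) = 0.
Orion's profit: π_O = (200 - 1.5Q)q_O - (18q_O). Setting ∂π_O/∂q_O = 0: 182 - 3q_O - (3/2)(q_E) = 0.
Best responses: q_E = (192 - (3/2)q_O)/3, q_O = (182 - (3/2)q_E)/3.
Solving the pair: q_E = 404/9, q_O = 344/9.
Total output Q = 404/9 + 344/9 = 748/9.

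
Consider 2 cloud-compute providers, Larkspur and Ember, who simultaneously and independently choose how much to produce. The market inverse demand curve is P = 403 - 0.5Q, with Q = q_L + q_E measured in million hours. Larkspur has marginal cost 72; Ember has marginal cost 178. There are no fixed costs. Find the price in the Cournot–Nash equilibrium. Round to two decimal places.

Larkspur's profit: π_L = (403 - 0.5Q)q_L - (72q_L). Setting ∂π_L/∂q_L = 0: 331 - q_L - (1/2)(q_E) = 0.
Ember's first-order condition: 225 - q_E - (1/2)(q_L) = 0.
So q_L = (331 - (1/2)q_E) and q_E = (225 - (1/2)q_L).
Substituting one into the other gives q_L = 874/3 and q_E = 238/3.
Total output Q = 1112/3, so price P = 403 - (1/2)·(1112/3) = 653/3.

217.67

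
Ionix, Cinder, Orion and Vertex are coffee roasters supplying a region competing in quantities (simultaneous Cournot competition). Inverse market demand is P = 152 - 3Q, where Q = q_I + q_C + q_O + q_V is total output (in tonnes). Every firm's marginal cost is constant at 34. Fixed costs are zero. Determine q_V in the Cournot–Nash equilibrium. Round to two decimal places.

A representative firm's profit is π_i = q_i(152 - 3Q) - 34q_i.
First-order condition (treating rivals' output as given): 118 - 6q_i - 3·Σ_{j≠i} q_j = 0.
By symmetry each firm produces the same amount; substituting Σ_{j≠i} q_j = 3q_i yields q_i = 118/15.

7.87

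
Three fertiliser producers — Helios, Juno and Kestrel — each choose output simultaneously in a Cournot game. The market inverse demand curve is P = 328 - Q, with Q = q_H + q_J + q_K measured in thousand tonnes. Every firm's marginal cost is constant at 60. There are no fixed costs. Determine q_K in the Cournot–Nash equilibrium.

67

Each firm earns π_i = (328 - Q)q_i - 60q_i.
First-order condition (treating rivals' output as given): 268 - 2q_i - Σ_{j≠i} q_j = 0.
With identical firms every q_j equals q_i, so Σ_{j≠i} q_j = 2q_i and 268 = 4q_i, giving q_i = 67.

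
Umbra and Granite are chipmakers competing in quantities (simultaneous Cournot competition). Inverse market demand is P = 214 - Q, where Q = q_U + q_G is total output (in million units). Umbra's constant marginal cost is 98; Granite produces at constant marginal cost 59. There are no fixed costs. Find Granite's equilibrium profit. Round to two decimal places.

Umbra's profit: π_U = (214 - Q)q_U - (98q_U). Setting ∂π_U/∂q_U = 0: 116 - 2q_U - (q_G) = 0.
Granite's profit: π_G = (214 - Q)q_G - (59q_G). Setting ∂π_G/∂q_G = 0: 155 - 2q_G - (q_U) = 0.
Best responses: q_U = (116 - q_G)/2, q_G = (155 - q_U)/2.
Substituting one into the other gives q_U = 77/3 and q_G = 194/3.
Price P = 214 - 271/3 = 371/3.
Granite's profit: (371/3 - 59)·(194/3) = 4181.7778.

4181.78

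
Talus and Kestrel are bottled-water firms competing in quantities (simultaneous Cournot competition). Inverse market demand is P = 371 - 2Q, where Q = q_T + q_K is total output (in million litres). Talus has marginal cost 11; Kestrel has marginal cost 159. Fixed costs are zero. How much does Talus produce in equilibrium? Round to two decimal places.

Talus's profit: π_T = (371 - 2Q)q_T - (11q_T). Setting ∂π_T/∂q_T = 0: 360 - 4q_T - 2(q_K) = 0.
Kestrel's profit: π_K = (371 - 2Q)q_K - (159q_K). Setting ∂π_K/∂q_K = 0: 212 - 4q_K - 2(q_T) = 0.
Rearranging gives the reaction functions q_T = (360 - 2q_K)/4 and q_K = (212 - 2q_T)/4.
Solving the pair: q_T = 254/3, q_K = 32/3.

84.67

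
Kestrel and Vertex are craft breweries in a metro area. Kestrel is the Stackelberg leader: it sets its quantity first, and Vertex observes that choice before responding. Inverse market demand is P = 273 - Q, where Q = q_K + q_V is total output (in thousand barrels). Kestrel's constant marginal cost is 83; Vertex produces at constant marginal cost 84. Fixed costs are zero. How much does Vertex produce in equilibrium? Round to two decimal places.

Solve by backward induction. Given q_K, the follower Vertex maximises π_V = (273 - q_K - q_V)q_V - 84q_V.
Follower FOC: 189 - q_K - 2q_V = 0, so q_V(q_K) = (189 - q_K)/2.
Kestrel substitutes q_V(q_K) into its own profit: π_K = q_K(273 - q_K - (189 - q_K)/2) - 83q_K = (357/2 - (1/2)q_K)q_K - 83q_K.
The leader's first-order condition 191/2 - q_K = 0 yields q_K = 191/2.
Then q_V = (189 - 191/2)/2 = 187/4.

46.75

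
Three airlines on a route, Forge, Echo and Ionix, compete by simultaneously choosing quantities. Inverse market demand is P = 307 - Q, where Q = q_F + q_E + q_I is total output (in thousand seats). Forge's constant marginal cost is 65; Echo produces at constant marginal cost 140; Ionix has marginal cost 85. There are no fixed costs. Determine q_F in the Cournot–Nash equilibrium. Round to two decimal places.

Forge's profit: π_F = (307 - Q)q_F - (65q_F). Setting ∂π_F/∂q_F = 0: 242 - 2q_F - (q_E + q_I) = 0.
Echo's first-order condition: 167 - 2q_E - (q_F + q_I) = 0.
Ionix's first-order condition: 222 - 2q_I - (q_F + q_E) = 0.
Summing all 3 equations gives 631 − 4Q = 0, hence Q = 631/4.
Back-substituting: q_F = (242 − 631/4) = 337/4, q_E = (167 − 631/4) = 37/4, q_I = (222 − 631/4) = 257/4.

84.25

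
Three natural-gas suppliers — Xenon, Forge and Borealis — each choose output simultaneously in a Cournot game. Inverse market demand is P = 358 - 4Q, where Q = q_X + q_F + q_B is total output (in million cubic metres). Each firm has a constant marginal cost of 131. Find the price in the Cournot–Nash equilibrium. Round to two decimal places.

187.75

A representative firm's profit is π_i = q_i(358 - 4Q) - 131q_i.
Setting ∂π_i/∂q_i = 0 with rivals' quantities fixed: 227 - 8q_i - 4·Σ_{j≠i} q_j = 0.
With identical firms every q_j equals q_i, so Σ_{j≠i} q_j = 2q_i and 227 = 16q_i, giving q_i = 227/16.
Total output Q = 681/16, so price P = 358 - 4·(681/16) = 751/4.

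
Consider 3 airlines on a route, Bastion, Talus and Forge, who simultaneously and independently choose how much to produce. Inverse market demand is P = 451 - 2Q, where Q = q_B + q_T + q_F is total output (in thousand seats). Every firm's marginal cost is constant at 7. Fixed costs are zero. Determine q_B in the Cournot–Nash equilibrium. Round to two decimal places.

55.50

A representative firm's profit is π_i = q_i(451 - 2Q) - 7q_i.
Setting ∂π_i/∂q_i = 0 with rivals' quantities fixed: 444 - 4q_i - 2·Σ_{j≠i} q_j = 0.
By symmetry each firm produces the same amount; substituting Σ_{j≠i} q_j = 2q_i yields q_i = 444/8 = 111/2.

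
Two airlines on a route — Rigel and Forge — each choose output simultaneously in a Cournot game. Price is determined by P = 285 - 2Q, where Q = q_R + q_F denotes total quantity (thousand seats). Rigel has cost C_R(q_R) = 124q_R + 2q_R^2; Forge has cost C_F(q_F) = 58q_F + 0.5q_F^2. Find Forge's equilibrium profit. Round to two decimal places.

Rigel's profit: π_R = (285 - 2Q)q_R - (124q_R + 2q_R²). Setting ∂π_R/∂q_R = 0: 161 - 8q_R - 2(q_F) = 0.
Forge's profit: π_F = (285 - 2Q)q_F - (58q_F + (1/2)q_F²). Setting ∂π_F/∂q_F = 0: 227 - 5q_F - 2(q_R) = 0.
Best responses: q_R = (161 - 2q_F)/8, q_F = (227 - 2q_R)/5.
Substituting one into the other gives q_R = 39/4 and q_F = 83/2.
Price P = 285 - 2·(205/4) = 365/2.
Forge's profit: (365/2)·(83/2) - 58·(83/2) - (1/2)(83/2)² = 4305.6250.

4305.63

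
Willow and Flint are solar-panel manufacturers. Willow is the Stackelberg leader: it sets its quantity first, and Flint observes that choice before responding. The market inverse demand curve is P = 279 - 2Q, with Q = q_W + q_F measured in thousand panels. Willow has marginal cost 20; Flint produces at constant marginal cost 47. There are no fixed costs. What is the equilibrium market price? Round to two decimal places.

91.50

Solve by backward induction. Given q_W, the follower Flint maximises π_F = (279 - 2q_W - 2q_F)q_F - 47q_F.
Setting the follower's marginal profit to zero, 232 - 2q_W - 4q_F = 0, i.e. q_F = (232 - 2q_W)/4.
The leader anticipates this reaction. Substituting into P = 279 - 2Q gives P = 163 - q_W, so π_W = (163 - q_W)q_W - 20q_W.
The leader's first-order condition 143 - 2q_W = 0 yields q_W = 143/2.
Then q_F = (232 - 2·(143/2))/4 = 89/4.
Total output Q = 375/4, so price P = 279 - 2·(375/4) = 183/2.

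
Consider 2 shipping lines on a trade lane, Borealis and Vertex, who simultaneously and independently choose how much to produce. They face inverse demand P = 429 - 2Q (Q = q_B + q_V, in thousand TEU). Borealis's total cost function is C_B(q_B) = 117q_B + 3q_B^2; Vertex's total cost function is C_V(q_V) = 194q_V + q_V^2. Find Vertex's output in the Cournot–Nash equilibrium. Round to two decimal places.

Borealis's profit: π_B = (429 - 2Q)q_B - (117q_B + 3q_B²). Setting ∂π_B/∂q_B = 0: 312 - 10q_B - 2(q_V) = 0.
Vertex's profit: π_V = (429 - 2Q)q_V - (194q_V + q_V²). Setting ∂π_V/∂q_V = 0: 235 - 6q_V - 2(q_B) = 0.
So q_B = (312 - 2q_V)/10 and q_V = (235 - 2q_B)/6.
Solving the pair: q_B = 701/28, q_V = 863/28.

30.82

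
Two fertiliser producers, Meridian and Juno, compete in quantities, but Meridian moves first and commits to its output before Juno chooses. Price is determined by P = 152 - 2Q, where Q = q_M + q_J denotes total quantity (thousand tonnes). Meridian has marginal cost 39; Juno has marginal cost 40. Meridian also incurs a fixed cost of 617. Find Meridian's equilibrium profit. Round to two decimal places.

The follower Juno best-responds to any q_M: π_J = (152 - 2Q)q_J - 40q_J.
∂π_J/∂q_J = 112 - 2q_M - 4q_J = 0 gives the reaction function q_J = (112 - 2q_M)/4.
The leader anticipates this reaction. Substituting into P = 152 - 2Q gives P = 96 - q_M, so π_M = (96 - q_M)q_M - 39q_M.
The leader's first-order condition 57 - 2q_M = 0 yields q_M = 57/2.
Then q_J = (112 - 2·(57/2))/4 = 55/4.
Price P = 152 - 2·(169/4) = 135/2.
Meridian's profit: (135/2 - 39)·(57/2) - 617 = 781/4.

195.25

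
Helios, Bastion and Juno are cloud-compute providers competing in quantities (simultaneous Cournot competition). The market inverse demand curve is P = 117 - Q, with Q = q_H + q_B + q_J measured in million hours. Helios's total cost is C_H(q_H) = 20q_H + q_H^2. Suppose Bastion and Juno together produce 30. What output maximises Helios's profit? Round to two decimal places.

With rivals' combined output fixed at 30, Helios's profit is π_H = (117 - 30 - q_H)q_H - (20q_H + q_H²) = (87 - q_H)q_H - (20q_H + q_H²).
∂π_H/∂q_H = 67 - 4q_H = 0, so q_H = 67/4.

16.75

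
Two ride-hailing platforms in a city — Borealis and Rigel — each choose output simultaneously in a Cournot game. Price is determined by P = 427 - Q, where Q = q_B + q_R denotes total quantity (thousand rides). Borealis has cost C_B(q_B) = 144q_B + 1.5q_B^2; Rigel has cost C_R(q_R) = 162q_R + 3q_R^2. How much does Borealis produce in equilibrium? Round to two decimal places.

Borealis's profit: π_B = (427 - Q)q_B - (144q_B + (3/2)q_B²). Setting ∂π_B/∂q_B = 0: 283 - 5q_B - (q_R) = 0.
Rigel's profit: π_R = (427 - Q)q_R - (162q_R + 3q_R²). Setting ∂π_R/∂q_R = 0: 265 - 8q_R - (q_B) = 0.
So q_B = (283 - q_R)/5 and q_R = (265 - q_B)/8.
Substituting one into the other gives q_B = 1999/39 and q_R = 1042/39.

51.26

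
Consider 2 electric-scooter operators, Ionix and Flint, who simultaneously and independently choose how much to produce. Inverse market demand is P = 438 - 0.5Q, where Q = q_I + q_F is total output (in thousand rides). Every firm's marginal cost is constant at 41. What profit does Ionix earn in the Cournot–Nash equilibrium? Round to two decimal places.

A representative firm's profit is π_i = q_i(438 - 0.5Q) - 41q_i.
First-order condition (treating rivals' output as given): 397 - q_i - (1/2)q_j = 0.
By symmetry each firm produces the same amount; substituting q_j = q_i yields q_i = 397/(3/2) = 794/3.
Price P = 438 - (1/2)·(1588/3) = 520/3.
Ionix's profit: (520/3 - 41)·(794/3) = 35024.2222.

35024.22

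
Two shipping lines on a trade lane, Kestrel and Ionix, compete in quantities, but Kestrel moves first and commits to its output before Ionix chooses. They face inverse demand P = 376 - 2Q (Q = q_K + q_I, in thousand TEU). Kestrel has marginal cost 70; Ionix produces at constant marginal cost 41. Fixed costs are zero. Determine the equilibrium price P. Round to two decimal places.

The follower Ionix best-responds to any q_K: π_I = (376 - 2Q)q_I - 41q_I.
∂π_I/∂q_I = 335 - 2q_K - 4q_I = 0 gives the reaction function q_I = (335 - 2q_K)/4.
The leader anticipates this reaction. Substituting into P = 376 - 2Q gives P = 417/2 - q_K, so π_K = (417/2 - q_K)q_K - 70q_K.
Leader FOC: 277/2 - 2q_K = 0, so q_K = 277/4.
Then q_I = (335 - 2·(277/4))/4 = 393/8.
Total output Q = 947/8, so price P = 376 - 2·(947/8) = 557/4.

139.25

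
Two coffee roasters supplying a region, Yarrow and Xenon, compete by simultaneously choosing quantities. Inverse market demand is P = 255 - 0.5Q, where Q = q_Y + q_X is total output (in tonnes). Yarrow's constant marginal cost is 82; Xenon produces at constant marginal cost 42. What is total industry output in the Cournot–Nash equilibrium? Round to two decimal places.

Yarrow's profit: π_Y = (255 - 0.5Q)q_Y - (82q_Y). Setting ∂π_Y/∂q_Y = 0: 173 - q_Y - (1/2)(q_X) = 0.
Xenon's first-order condition: 213 - q_X - (1/2)(q_Y) = 0.
Rearranging gives the reaction functions q_Y = (173 - (1/2)q_X) and q_X = (213 - (1/2)q_Y).
Substituting one into the other gives q_Y = 266/3 and q_X = 506/3.
Total output Q = 266/3 + 506/3 = 772/3.

257.33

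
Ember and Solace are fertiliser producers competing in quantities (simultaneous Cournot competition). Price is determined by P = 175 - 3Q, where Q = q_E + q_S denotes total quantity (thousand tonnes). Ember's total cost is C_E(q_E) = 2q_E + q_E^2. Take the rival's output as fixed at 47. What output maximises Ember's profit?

4

With the rival's output fixed at 47, Ember's profit is π_E = (175 - 3·47 - 3q_E)q_E - (2q_E + q_E²) = (34 - 3q_E)q_E - (2q_E + q_E²).
∂π_E/∂q_E = 32 - 8q_E = 0, so q_E = 4.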